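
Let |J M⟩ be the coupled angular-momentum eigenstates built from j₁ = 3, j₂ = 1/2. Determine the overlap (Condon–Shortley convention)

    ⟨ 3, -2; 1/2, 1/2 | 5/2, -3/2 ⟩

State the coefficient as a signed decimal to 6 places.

−√(5/7) = -0.845154

√[6·1!5!0!/7! · 1!5!1!0!1!4!] = √(2880/7)
  +(−1)^1/∏(1,0,4,0,1,0)! = -1/24  (running -1/24)
⟨..|..⟩ = √(2880/7)·(-1/24) = -0.845154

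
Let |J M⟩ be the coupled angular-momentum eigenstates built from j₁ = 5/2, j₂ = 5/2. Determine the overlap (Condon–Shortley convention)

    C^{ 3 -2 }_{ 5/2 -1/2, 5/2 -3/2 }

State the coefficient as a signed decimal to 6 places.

−√(1/12) = -0.288675

j₁+j₂−J=2  J+j₁−j₂=3  J−j₁+j₂=3  j₁+j₂+J+1=9
(j₁±m₁, j₂±m₂, J±M) = (2,3,1,4,1,5)
P² = 48
sum k=0..1:
  [0] +1/24 = 1/24
  [1] −1/12 = -1/12
S = -1/24
C² = P²·S² = 1/12 ; C = -0.288675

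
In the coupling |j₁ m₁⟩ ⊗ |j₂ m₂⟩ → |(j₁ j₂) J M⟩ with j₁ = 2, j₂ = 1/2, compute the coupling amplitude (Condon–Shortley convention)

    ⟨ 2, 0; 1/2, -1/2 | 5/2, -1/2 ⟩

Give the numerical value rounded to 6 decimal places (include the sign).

triangle: 0!*4!*1!/6! = 24/720
(j±m)!: 2!*2!*0!*1!*2!*3! = 48
prefactor² = (2J+1)*Δ*N² = 48/5
  k=0: +1/(0!*0!*2!*0!*2!*1!) = 1/4
Σ = 1/4  ⇒  CG² = 48/5*1/4² = 3/5
CG = +√(3/5) = +0.774597

+√(3/5) = +0.774597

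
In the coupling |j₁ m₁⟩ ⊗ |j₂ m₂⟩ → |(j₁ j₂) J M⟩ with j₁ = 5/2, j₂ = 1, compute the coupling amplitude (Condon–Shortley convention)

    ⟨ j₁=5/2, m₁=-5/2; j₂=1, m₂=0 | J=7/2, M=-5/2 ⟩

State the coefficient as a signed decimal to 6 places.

√[8·0!5!2!/8! · 0!5!1!1!1!6!] = √(28800/7)
  +(−1)^0/∏(0,0,5,1,0,1)! = 1/120  (running 1/120)
⟨..|..⟩ = √(28800/7)·(1/120) = +0.534522

+0.534522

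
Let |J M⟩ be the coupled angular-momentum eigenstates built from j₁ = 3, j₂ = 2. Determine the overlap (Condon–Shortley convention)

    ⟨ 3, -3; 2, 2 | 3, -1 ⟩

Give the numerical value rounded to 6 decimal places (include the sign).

triangle: 2!*4!*2!/9! = 96/362880
(j±m)!: 0!*6!*4!*0!*2!*4! = 829440
prefactor² = (2J+1)*Δ*N² = 1536
  k=2: +1/(2!*0!*4!*2!*0!*0!) = 1/96
Σ = 1/96  ⇒  CG² = 1536*1/96² = 1/6
CG = +√(1/6) = +0.408248

+√(1/6) = +0.408248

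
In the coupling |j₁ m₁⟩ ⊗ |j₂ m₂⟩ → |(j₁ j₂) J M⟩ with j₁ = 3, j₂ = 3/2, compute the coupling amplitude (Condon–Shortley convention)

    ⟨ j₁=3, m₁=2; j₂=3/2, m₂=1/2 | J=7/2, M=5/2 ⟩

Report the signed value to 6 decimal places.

√[8·1!5!2!/9! · 5!1!2!1!6!1!] = √(6400/7)
  +(−1)^0/∏(0,1,1,2,4,0)! = 1/48  (running 1/48)
  +(−1)^1/∏(1,0,0,1,5,1)! = -1/120  (running 1/80)
⟨..|..⟩ = √(6400/7)·(1/80) = +0.377964

+0.377964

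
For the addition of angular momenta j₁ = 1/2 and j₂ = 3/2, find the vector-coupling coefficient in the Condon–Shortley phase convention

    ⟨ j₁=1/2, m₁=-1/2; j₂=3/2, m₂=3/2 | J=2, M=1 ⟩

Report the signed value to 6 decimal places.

√[5·0!1!3!/5! · 0!1!3!0!3!1!] = √(9)
  +(−1)^0/∏(0,0,1,3,0,0)! = 1/6  (running 1/6)
⟨..|..⟩ = √(9)·(1/6) = +0.500000

+0.500000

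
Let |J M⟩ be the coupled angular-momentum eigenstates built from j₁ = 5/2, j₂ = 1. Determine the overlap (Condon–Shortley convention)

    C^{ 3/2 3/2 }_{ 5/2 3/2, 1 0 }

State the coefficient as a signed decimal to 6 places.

-0.516398

j₁+j₂−J=2  J+j₁−j₂=3  J−j₁+j₂=0  j₁+j₂+J+1=6
(j₁±m₁, j₂±m₂, J±M) = (4,1,1,1,3,0)
P² = 48/5
sum k=1..1:
  [1] −1/6 = -1/6
S = -1/6
C² = P²·S² = 4/15 ; C = -0.516398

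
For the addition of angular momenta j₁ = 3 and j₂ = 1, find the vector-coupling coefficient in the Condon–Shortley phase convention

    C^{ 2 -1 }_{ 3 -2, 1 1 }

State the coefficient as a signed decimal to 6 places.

triangle: 2!*4!*0!/7! = 48/5040
(j±m)!: 1!*5!*2!*0!*1!*3! = 1440
prefactor² = (2J+1)*Δ*N² = 480/7
  k=2: +1/(2!*0!*3!*0!*1!*0!) = 1/12
Σ = 1/12  ⇒  CG² = 480/7*1/12² = 10/21
CG = +√(10/21) = +0.690066

+√(10/21) ≈ +0.690066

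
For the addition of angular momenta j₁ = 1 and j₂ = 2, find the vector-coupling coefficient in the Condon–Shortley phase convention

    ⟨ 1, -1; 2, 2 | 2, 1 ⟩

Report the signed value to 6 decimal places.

j₁+j₂−J=1  J+j₁−j₂=1  J−j₁+j₂=3  j₁+j₂+J+1=6
(j₁±m₁, j₂±m₂, J±M) = (0,2,4,0,3,1)
P² = 12
sum k=1..1:
  [1] −1/6 = -1/6
S = -1/6
C² = P²·S² = 1/3 ; C = -0.577350

−√(1/3) ≈ -0.577350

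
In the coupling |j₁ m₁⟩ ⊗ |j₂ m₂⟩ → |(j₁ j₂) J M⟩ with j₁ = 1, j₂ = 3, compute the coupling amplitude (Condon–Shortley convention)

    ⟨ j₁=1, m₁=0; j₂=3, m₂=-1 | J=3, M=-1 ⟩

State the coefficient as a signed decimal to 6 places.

+0.288675  (= +√(1/12))

triangle: 1!×1!×5!/8! = 120/40320
(j±m)!: 1!×1!×2!×4!×2!×4! = 2304
prefactor² = (2J+1)×Δ×N² = 48
  k=0: +1/(0!×1!×1!×2!×0!×3!) = 1/12
  k=1: −1/(1!×0!×0!×1!×1!×4!) = -1/24
Σ = 1/24  ⇒  CG² = 48×1/24² = 1/12
CG = +√(1/12) = +0.288675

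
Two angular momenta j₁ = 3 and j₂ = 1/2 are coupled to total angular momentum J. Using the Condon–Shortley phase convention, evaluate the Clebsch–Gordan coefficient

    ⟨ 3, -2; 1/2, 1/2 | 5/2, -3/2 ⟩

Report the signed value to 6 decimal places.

-0.845154

triangle: 1!×5!×0!/7! = 120/5040
(j±m)!: 1!×5!×1!×0!×1!×4! = 2880
prefactor² = (2J+1)×Δ×N² = 2880/7
  k=1: −1/(1!×0!×4!×0!×1!×0!) = -1/24
Σ = -1/24  ⇒  CG² = 2880/7×(-1/24)² = 5/7
CG = −√(5/7) = -0.845154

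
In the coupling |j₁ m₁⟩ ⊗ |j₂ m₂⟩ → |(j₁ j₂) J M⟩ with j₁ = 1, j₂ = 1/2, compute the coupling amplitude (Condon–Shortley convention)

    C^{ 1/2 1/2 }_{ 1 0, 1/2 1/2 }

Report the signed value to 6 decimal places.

-0.577350  (= −√(1/3))

j₁+j₂−J=1  J+j₁−j₂=1  J−j₁+j₂=0  j₁+j₂+J+1=3
(j₁±m₁, j₂±m₂, J±M) = (1,1,1,0,1,0)
P² = 1/3
sum k=1..1:
  [1] −1/1 = -1
S = -1
C² = P²·S² = 1/3 ; C = -0.577350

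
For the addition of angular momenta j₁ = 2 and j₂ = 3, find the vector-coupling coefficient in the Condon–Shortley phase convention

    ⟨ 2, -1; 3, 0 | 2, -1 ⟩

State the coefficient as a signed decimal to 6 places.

triangle: 3!*1!*3!/8! = 36/40320
(j±m)!: 1!*3!*3!*3!*1!*3! = 1296
prefactor² = (2J+1)*Δ*N² = 81/14
  k=2: +1/(2!*1!*1!*1!*0!*2!) = 1/4
  k=3: −1/(3!*0!*0!*0!*1!*3!) = -1/36
Σ = 2/9  ⇒  CG² = 81/14*2/9² = 2/7
CG = +√(2/7) = +0.534522

+0.534522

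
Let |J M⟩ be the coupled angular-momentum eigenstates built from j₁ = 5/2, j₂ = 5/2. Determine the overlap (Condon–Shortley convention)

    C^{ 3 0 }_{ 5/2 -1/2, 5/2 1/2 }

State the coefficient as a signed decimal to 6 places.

triangle: 2!·3!·3!/9! = 72/362880
(j±m)!: 2!·3!·3!·2!·3!·3! = 5184
prefactor² = (2J+1)·Δ·N² = 36/5
  k=0: +1/(0!·2!·3!·3!·0!·0!) = 1/72
  k=1: −1/(1!·1!·2!·2!·1!·1!) = -1/4
  k=2: +1/(2!·0!·1!·1!·2!·2!) = 1/8
Σ = -1/9  ⇒  CG² = 36/5·(-1/9)² = 4/45
CG = −√(4/45) = -0.298142

-0.298142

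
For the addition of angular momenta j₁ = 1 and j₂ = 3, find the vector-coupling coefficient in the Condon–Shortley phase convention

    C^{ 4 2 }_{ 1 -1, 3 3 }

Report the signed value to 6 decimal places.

+0.188982

√[9·0!2!6!/9! · 0!2!6!0!6!2!] = √(518400/7)
  +(−1)^0/∏(0,0,2,6,0,0)! = 1/1440  (running 1/1440)
⟨..|..⟩ = √(518400/7)·(1/1440) = +0.188982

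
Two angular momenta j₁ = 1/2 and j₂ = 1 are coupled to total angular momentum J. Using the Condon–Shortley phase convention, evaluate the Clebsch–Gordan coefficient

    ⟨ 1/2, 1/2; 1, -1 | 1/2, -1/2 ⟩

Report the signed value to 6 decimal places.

triangle: 1!×0!×1!/3! = 1/6
(j±m)!: 1!×0!×0!×2!×0!×1! = 2
prefactor² = (2J+1)×Δ×N² = 2/3
  k=0: +1/(0!×1!×0!×0!×0!×1!) = 1
Σ = 1  ⇒  CG² = 2/3×1² = 2/3
CG = +√(2/3) = +0.816497

+0.816497  (= +√(2/3))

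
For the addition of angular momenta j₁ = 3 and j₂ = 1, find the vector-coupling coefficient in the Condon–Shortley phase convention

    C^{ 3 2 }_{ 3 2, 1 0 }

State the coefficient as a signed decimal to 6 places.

+√(1/3) = +0.577350

√[7·1!5!1!/8! · 5!1!1!1!5!1!] = √(300)
  +(−1)^0/∏(0,1,1,1,4,0)! = 1/24  (running 1/24)
  +(−1)^1/∏(1,0,0,0,5,1)! = -1/120  (running 1/30)
⟨..|..⟩ = √(300)·(1/30) = +0.577350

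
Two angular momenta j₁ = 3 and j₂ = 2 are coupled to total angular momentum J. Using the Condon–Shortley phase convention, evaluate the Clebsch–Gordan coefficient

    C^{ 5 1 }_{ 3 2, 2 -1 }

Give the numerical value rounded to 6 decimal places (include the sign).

√[11·0!6!4!/11! · 5!1!1!3!6!4!] = √(414720/7)
  +(−1)^0/∏(0,0,1,1,5,3)! = 1/720  (running 1/720)
⟨..|..⟩ = √(414720/7)·(1/720) = +0.338062

+√(4/35) = +0.338062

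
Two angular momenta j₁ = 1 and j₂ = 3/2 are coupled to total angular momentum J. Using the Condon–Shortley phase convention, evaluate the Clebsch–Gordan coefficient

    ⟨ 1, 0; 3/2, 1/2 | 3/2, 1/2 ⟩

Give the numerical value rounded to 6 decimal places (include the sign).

√[4·1!1!2!/5! · 1!1!2!1!2!1!] = √(4/15)
  +(−1)^0/∏(0,1,1,2,0,0)! = 1/2  (running 1/2)
  +(−1)^1/∏(1,0,0,1,1,1)! = -1  (running -1/2)
⟨..|..⟩ = √(4/15)·(-1/2) = -0.258199

−√(1/15) = -0.258199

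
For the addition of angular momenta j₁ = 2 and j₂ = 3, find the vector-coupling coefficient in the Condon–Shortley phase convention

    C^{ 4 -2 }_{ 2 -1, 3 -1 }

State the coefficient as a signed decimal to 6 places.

√[9·1!3!5!/10! · 1!3!2!4!2!6!] = √(5184/7)
  +(−1)^0/∏(0,1,3,2,0,3)! = 1/72  (running 1/72)
  +(−1)^1/∏(1,0,2,1,1,4)! = -1/48  (running -1/144)
⟨..|..⟩ = √(5184/7)·(-1/144) = -0.188982

-0.188982  (= −√(1/28))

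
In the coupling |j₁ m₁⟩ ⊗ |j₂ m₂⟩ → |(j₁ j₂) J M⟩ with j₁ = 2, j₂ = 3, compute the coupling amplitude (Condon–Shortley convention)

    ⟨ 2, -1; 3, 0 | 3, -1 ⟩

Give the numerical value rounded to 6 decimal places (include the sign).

−√(1/30) = -0.182574

√[7·2!2!4!/9! · 1!3!3!3!2!4!] = √(96/5)
  +(−1)^1/∏(1,1,2,2,0,2)! = -1/8  (running -1/8)
  +(−1)^2/∏(2,0,1,1,1,3)! = 1/12  (running -1/24)
⟨..|..⟩ = √(96/5)·(-1/24) = -0.182574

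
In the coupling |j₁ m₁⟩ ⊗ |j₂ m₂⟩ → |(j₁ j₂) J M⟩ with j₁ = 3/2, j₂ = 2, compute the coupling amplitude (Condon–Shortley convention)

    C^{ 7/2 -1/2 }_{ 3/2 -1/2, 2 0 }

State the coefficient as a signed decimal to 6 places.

triangle: 0!*3!*4!/8! = 144/40320
(j±m)!: 1!*2!*2!*2!*3!*4! = 1152
prefactor² = (2J+1)*Δ*N² = 1152/35
  k=0: +1/(0!*0!*2!*2!*1!*2!) = 1/8
Σ = 1/8  ⇒  CG² = 1152/35*1/8² = 18/35
CG = +√(18/35) = +0.717137

+√(18/35) = +0.717137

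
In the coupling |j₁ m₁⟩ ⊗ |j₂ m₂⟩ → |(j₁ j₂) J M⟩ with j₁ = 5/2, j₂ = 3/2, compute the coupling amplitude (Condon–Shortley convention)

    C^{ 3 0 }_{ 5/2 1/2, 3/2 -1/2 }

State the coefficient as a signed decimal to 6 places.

triangle: 1!·4!·2!/8! = 48/40320
(j±m)!: 3!·2!·1!·2!·3!·3! = 864
prefactor² = (2J+1)·Δ·N² = 36/5
  k=0: +1/(0!·1!·2!·1!·2!·1!) = 1/4
  k=1: −1/(1!·0!·1!·0!·3!·2!) = -1/12
Σ = 1/6  ⇒  CG² = 36/5·1/6² = 1/5
CG = +√(1/5) = +0.447214

+0.447214  (= +√(1/5))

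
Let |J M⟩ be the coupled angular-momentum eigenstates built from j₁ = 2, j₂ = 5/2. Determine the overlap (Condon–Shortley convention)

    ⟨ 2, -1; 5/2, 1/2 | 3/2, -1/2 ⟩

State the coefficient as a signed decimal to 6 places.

+√(5/21) = +0.487950

triangle: 3!×1!×2!/7! = 12/5040
(j±m)!: 1!×3!×3!×2!×1!×2! = 144
prefactor² = (2J+1)×Δ×N² = 48/35
  k=2: +1/(2!×1!×1!×1!×0!×1!) = 1/2
  k=3: −1/(3!×0!×0!×0!×1!×2!) = -1/12
Σ = 5/12  ⇒  CG² = 48/35×5/12² = 5/21
CG = +√(5/21) = +0.487950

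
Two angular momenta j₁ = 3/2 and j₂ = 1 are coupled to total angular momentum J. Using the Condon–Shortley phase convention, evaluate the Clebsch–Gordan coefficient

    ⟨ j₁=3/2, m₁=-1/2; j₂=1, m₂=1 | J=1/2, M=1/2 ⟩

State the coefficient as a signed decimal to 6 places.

j₁+j₂−J=2  J+j₁−j₂=1  J−j₁+j₂=0  j₁+j₂+J+1=4
(j₁±m₁, j₂±m₂, J±M) = (1,2,2,0,1,0)
P² = 2/3
sum k=2..2:
  [2] +1/2 = 1/2
S = 1/2
C² = P²·S² = 1/6 ; C = +0.408248

+√(1/6) ≈ +0.408248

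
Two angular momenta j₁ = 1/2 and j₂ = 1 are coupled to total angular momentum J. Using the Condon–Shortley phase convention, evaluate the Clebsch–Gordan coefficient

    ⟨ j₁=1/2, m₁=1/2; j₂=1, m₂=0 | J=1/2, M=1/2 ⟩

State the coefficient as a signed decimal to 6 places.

+0.577350  (= +√(1/3))

√[2·1!0!1!/3! · 1!0!1!1!1!0!] = √(1/3)
  +(−1)^0/∏(0,1,0,1,0,0)! = 1  (running 1)
⟨..|..⟩ = √(1/3)·(1) = +0.577350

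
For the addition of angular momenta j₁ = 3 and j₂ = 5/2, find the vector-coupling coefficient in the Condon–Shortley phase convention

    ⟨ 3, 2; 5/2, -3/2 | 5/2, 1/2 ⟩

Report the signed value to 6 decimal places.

+√(1/14) ≈ +0.267261

√[6·3!3!2!/9! · 5!1!1!4!3!2!] = √(288/7)
  +(−1)^0/∏(0,3,1,1,2,1)! = 1/12  (running 1/12)
  +(−1)^1/∏(1,2,0,0,3,2)! = -1/24  (running 1/24)
⟨..|..⟩ = √(288/7)·(1/24) = +0.267261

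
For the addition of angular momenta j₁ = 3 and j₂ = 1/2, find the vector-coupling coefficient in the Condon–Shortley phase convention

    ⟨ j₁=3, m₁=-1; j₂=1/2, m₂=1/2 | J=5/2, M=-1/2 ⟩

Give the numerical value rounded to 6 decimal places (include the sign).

j₁+j₂−J=1  J+j₁−j₂=5  J−j₁+j₂=0  j₁+j₂+J+1=7
(j₁±m₁, j₂±m₂, J±M) = (2,4,1,0,2,3)
P² = 576/7
sum k=1..1:
  [1] −1/12 = -1/12
S = -1/12
C² = P²·S² = 4/7 ; C = -0.755929

−√(4/7) ≈ -0.755929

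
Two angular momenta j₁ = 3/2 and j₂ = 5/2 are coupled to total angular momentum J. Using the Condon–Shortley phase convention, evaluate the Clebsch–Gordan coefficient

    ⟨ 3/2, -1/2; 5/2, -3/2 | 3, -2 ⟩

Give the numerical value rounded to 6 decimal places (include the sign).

+0.288675

√[7·1!2!4!/8! · 1!2!1!4!1!5!] = √(48)
  +(−1)^0/∏(0,1,2,1,0,3)! = 1/12  (running 1/12)
  +(−1)^1/∏(1,0,1,0,1,4)! = -1/24  (running 1/24)
⟨..|..⟩ = √(48)·(1/24) = +0.288675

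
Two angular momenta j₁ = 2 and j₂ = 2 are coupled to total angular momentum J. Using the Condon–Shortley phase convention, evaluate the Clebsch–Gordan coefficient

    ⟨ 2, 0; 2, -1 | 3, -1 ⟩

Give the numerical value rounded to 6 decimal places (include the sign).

√[7·1!3!3!/8! · 2!2!1!3!2!4!] = √(36/5)
  +(−1)^0/∏(0,1,2,1,1,2)! = 1/4  (running 1/4)
  +(−1)^1/∏(1,0,1,0,2,3)! = -1/12  (running 1/6)
⟨..|..⟩ = √(36/5)·(1/6) = +0.447214

+√(1/5) = +0.447214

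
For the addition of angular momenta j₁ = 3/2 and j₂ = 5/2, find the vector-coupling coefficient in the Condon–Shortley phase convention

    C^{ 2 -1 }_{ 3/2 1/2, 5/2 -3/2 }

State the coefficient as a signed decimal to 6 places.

√[5·2!1!3!/7! · 2!1!1!4!1!3!] = √(24/7)
  +(−1)^0/∏(0,2,1,1,0,2)! = 1/4  (running 1/4)
  +(−1)^1/∏(1,1,0,0,1,3)! = -1/6  (running 1/12)
⟨..|..⟩ = √(24/7)·(1/12) = +0.154303

+0.154303  (= +√(1/42))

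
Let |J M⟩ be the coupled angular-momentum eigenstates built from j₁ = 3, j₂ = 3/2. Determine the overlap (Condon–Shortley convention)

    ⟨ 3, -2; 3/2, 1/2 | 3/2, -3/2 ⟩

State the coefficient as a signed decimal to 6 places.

triangle: 3!*3!*0!/7! = 36/5040
(j±m)!: 1!*5!*2!*1!*0!*3! = 1440
prefactor² = (2J+1)*Δ*N² = 288/7
  k=2: +1/(2!*1!*3!*0!*0!*0!) = 1/12
Σ = 1/12  ⇒  CG² = 288/7*1/12² = 2/7
CG = +√(2/7) = +0.534522

+√(2/7) = +0.534522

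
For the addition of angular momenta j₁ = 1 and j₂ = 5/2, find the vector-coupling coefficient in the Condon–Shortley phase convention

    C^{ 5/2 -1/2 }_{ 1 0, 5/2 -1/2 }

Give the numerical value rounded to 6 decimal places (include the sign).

j₁+j₂−J=1  J+j₁−j₂=1  J−j₁+j₂=4  j₁+j₂+J+1=7
(j₁±m₁, j₂±m₂, J±M) = (1,1,2,3,2,3)
P² = 144/35
sum k=0..1:
  [0] +1/4 = 1/4
  [1] −1/6 = -1/6
S = 1/12
C² = P²·S² = 1/35 ; C = +0.169031

+0.169031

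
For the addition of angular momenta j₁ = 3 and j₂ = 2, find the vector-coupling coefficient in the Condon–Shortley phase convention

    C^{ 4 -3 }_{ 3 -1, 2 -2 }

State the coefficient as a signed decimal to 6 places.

triangle: 1!·5!·3!/10! = 720/3628800
(j±m)!: 2!·4!·0!·4!·1!·7! = 5806080
prefactor² = (2J+1)·Δ·N² = 10368
  k=0: +1/(0!·1!·4!·0!·1!·3!) = 1/144
Σ = 1/144  ⇒  CG² = 10368·1/144² = 1/2
CG = +√(1/2) = +0.707107

+0.707107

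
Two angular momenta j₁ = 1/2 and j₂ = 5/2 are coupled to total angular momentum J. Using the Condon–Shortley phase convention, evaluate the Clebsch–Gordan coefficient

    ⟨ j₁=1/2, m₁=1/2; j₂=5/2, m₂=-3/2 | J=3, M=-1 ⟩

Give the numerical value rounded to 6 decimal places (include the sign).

+0.577350  (= +√(1/3))

j₁+j₂−J=0  J+j₁−j₂=1  J−j₁+j₂=5  j₁+j₂+J+1=7
(j₁±m₁, j₂±m₂, J±M) = (1,0,1,4,2,4)
P² = 192
sum k=0..0:
  [0] +1/24 = 1/24
S = 1/24
C² = P²·S² = 1/3 ; C = +0.577350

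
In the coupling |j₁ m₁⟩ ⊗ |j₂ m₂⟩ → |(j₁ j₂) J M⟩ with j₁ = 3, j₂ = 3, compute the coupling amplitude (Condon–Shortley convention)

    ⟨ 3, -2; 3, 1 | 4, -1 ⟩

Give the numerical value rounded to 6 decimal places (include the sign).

triangle: 2!×4!×4!/11! = 1152/39916800
(j±m)!: 1!×5!×4!×2!×3!×5! = 4147200
prefactor² = (2J+1)×Δ×N² = 82944/77
  k=1: −1/(1!×1!×4!×3!×0!×1!) = -1/144
  k=2: +1/(2!×0!×3!×2!×1!×2!) = 1/48
Σ = 1/72  ⇒  CG² = 82944/77×1/72² = 16/77
CG = +√(16/77) = +0.455842

+0.455842  (= +√(16/77))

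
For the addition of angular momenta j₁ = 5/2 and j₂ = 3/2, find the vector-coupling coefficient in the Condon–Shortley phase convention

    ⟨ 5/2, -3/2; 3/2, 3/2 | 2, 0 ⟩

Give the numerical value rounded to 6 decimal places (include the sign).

+0.654654

j₁+j₂−J=2  J+j₁−j₂=3  J−j₁+j₂=1  j₁+j₂+J+1=7
(j₁±m₁, j₂±m₂, J±M) = (1,4,3,0,2,2)
P² = 48/7
sum k=2..2:
  [2] +1/4 = 1/4
S = 1/4
C² = P²·S² = 3/7 ; C = +0.654654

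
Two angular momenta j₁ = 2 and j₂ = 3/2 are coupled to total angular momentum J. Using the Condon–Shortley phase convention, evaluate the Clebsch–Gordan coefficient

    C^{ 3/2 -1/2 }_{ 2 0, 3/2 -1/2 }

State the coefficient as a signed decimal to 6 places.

−√(1/5) = -0.447214

√[4·2!2!1!/6! · 2!2!1!2!1!2!] = √(16/45)
  +(−1)^0/∏(0,2,2,1,0,0)! = 1/4  (running 1/4)
  +(−1)^1/∏(1,1,1,0,1,1)! = -1  (running -3/4)
⟨..|..⟩ = √(16/45)·(-3/4) = -0.447214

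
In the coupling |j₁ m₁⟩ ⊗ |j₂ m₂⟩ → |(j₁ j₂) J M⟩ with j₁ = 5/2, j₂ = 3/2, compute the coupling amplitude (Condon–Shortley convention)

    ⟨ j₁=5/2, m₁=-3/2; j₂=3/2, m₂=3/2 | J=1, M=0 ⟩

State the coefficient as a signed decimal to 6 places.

triangle: 3!*2!*0!/6! = 12/720
(j±m)!: 1!*4!*3!*0!*1!*1! = 144
prefactor² = (2J+1)*Δ*N² = 36/5
  k=3: −1/(3!*0!*1!*0!*1!*0!) = -1/6
Σ = -1/6  ⇒  CG² = 36/5*(-1/6)² = 1/5
CG = −√(1/5) = -0.447214

-0.447214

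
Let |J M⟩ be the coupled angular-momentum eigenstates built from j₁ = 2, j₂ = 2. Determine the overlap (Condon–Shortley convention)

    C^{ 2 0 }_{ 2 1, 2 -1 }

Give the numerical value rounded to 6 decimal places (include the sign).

triangle: 2!×2!×2!/7! = 8/5040
(j±m)!: 3!×1!×1!×3!×2!×2! = 144
prefactor² = (2J+1)×Δ×N² = 8/7
  k=0: +1/(0!×2!×1!×1!×1!×1!) = 1/2
  k=1: −1/(1!×1!×0!×0!×2!×2!) = -1/4
Σ = 1/4  ⇒  CG² = 8/7×1/4² = 1/14
CG = +√(1/14) = +0.267261

+√(1/14) ≈ +0.267261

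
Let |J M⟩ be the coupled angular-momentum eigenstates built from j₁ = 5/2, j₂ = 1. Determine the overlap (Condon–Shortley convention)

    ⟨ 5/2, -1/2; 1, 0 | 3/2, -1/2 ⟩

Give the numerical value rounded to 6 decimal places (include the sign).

triangle: 2!·3!·0!/6! = 12/720
(j±m)!: 2!·3!·1!·1!·1!·2! = 24
prefactor² = (2J+1)·Δ·N² = 8/5
  k=1: −1/(1!·1!·2!·0!·1!·0!) = -1/2
Σ = -1/2  ⇒  CG² = 8/5·(-1/2)² = 2/5
CG = −√(2/5) = -0.632456

-0.632456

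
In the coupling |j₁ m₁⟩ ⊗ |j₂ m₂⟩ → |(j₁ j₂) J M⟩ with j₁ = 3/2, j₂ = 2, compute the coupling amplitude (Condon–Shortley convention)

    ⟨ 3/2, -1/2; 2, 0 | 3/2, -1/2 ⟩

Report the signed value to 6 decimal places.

√[4·2!1!2!/6! · 1!2!2!2!1!2!] = √(16/45)
  +(−1)^1/∏(1,1,1,1,0,1)! = -1  (running -1)
  +(−1)^2/∏(2,0,0,0,1,2)! = 1/4  (running -3/4)
⟨..|..⟩ = √(16/45)·(-3/4) = -0.447214

−√(1/5) = -0.447214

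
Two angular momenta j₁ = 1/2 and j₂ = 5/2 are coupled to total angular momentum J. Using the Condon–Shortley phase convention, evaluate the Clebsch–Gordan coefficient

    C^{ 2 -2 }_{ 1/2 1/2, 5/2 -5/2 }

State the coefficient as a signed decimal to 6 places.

√[5·1!0!4!/6! · 1!0!0!5!0!4!] = √(480)
  +(−1)^0/∏(0,1,0,0,0,4)! = 1/24  (running 1/24)
⟨..|..⟩ = √(480)·(1/24) = +0.912871

+0.912871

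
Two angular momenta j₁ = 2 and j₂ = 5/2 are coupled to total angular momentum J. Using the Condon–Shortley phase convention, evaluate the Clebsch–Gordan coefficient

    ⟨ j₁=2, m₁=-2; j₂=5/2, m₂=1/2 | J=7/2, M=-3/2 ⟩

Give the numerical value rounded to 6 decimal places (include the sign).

−√(8/21) = -0.617213

j₁+j₂−J=1  J+j₁−j₂=3  J−j₁+j₂=4  j₁+j₂+J+1=9
(j₁±m₁, j₂±m₂, J±M) = (0,4,3,2,2,5)
P² = 1536/7
sum k=1..1:
  [1] −1/24 = -1/24
S = -1/24
C² = P²·S² = 8/21 ; C = -0.617213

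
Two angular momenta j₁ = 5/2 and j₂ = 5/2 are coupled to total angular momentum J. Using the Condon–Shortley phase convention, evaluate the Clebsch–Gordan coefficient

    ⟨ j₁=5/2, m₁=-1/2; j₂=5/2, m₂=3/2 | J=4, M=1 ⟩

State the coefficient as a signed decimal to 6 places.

-0.597614  (= −√(5/14))

triangle: 1!×4!×4!/10! = 576/3628800
(j±m)!: 2!×3!×4!×1!×5!×3! = 207360
prefactor² = (2J+1)×Δ×N² = 10368/35
  k=0: +1/(0!×1!×3!×4!×1!×0!) = 1/144
  k=1: −1/(1!×0!×2!×3!×2!×1!) = -1/24
Σ = -5/144  ⇒  CG² = 10368/35×(-5/144)² = 5/14
CG = −√(5/14) = -0.597614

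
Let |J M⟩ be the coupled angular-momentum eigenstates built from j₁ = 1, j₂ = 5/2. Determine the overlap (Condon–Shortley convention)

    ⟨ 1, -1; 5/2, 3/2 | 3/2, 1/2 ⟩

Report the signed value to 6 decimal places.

j₁+j₂−J=2  J+j₁−j₂=0  J−j₁+j₂=3  j₁+j₂+J+1=6
(j₁±m₁, j₂±m₂, J±M) = (0,2,4,1,2,1)
P² = 32/5
sum k=2..2:
  [2] +1/4 = 1/4
S = 1/4
C² = P²·S² = 2/5 ; C = +0.632456

+√(2/5) = +0.632456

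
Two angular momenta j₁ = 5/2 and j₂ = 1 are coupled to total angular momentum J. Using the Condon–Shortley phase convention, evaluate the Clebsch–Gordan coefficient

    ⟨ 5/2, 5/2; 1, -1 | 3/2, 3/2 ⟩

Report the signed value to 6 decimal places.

triangle: 2!*3!*0!/6! = 12/720
(j±m)!: 5!*0!*0!*2!*3!*0! = 1440
prefactor² = (2J+1)*Δ*N² = 96
  k=0: +1/(0!*2!*0!*0!*3!*0!) = 1/12
Σ = 1/12  ⇒  CG² = 96*1/12² = 2/3
CG = +√(2/3) = +0.816497

+0.816497  (= +√(2/3))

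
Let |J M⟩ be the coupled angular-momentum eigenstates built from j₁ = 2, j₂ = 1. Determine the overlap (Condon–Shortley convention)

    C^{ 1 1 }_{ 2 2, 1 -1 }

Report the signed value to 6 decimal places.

+0.774597

triangle: 2!·2!·0!/5! = 4/120
(j±m)!: 4!·0!·0!·2!·2!·0! = 96
prefactor² = (2J+1)·Δ·N² = 48/5
  k=0: +1/(0!·2!·0!·0!·2!·0!) = 1/4
Σ = 1/4  ⇒  CG² = 48/5·1/4² = 3/5
CG = +√(3/5) = +0.774597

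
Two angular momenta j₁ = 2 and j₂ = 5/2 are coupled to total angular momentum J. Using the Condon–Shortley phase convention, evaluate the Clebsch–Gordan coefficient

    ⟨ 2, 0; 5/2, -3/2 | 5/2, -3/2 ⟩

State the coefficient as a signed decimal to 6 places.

√[6·2!2!3!/8! · 2!2!1!4!1!4!] = √(288/35)
  +(−1)^0/∏(0,2,2,1,0,2)! = 1/8  (running 1/8)
  +(−1)^1/∏(1,1,1,0,1,3)! = -1/6  (running -1/24)
⟨..|..⟩ = √(288/35)·(-1/24) = -0.119523

-0.119523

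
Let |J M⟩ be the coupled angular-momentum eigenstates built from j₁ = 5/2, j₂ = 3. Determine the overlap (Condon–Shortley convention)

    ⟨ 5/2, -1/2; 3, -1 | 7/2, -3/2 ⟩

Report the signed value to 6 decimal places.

j₁+j₂−J=2  J+j₁−j₂=3  J−j₁+j₂=4  j₁+j₂+J+1=10
(j₁±m₁, j₂±m₂, J±M) = (2,3,2,4,2,5)
P² = 3072/35
sum k=0..2:
  [0] +1/48 = 1/48
  [1] −1/12 = -1/12
  [2] +1/96 = 1/96
S = -5/96
C² = P²·S² = 5/21 ; C = -0.487950

−√(5/21) ≈ -0.487950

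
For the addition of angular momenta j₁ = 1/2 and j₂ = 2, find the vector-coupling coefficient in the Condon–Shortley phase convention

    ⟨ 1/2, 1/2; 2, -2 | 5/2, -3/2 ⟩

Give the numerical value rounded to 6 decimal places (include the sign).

+0.447214  (= +√(1/5))

√[6·0!1!4!/6! · 1!0!0!4!1!4!] = √(576/5)
  +(−1)^0/∏(0,0,0,0,1,4)! = 1/24  (running 1/24)
⟨..|..⟩ = √(576/5)·(1/24) = +0.447214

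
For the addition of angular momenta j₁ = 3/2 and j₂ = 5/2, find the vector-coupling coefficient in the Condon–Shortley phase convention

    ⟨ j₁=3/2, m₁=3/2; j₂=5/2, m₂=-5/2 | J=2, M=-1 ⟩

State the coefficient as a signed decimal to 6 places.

+0.597614

triangle: 2!·1!·3!/7! = 12/5040
(j±m)!: 3!·0!·0!·5!·1!·3! = 4320
prefactor² = (2J+1)·Δ·N² = 360/7
  k=0: +1/(0!·2!·0!·0!·1!·3!) = 1/12
Σ = 1/12  ⇒  CG² = 360/7·1/12² = 5/14
CG = +√(5/14) = +0.597614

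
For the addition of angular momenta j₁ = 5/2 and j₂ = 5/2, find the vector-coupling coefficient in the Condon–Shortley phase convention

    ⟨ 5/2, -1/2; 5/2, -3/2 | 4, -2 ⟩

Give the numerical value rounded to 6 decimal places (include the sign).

+0.422577

j₁+j₂−J=1  J+j₁−j₂=4  J−j₁+j₂=4  j₁+j₂+J+1=10
(j₁±m₁, j₂±m₂, J±M) = (2,3,1,4,2,6)
P² = 20736/35
sum k=0..1:
  [0] +1/36 = 1/36
  [1] −1/96 = -1/96
S = 5/288
C² = P²·S² = 5/28 ; C = +0.422577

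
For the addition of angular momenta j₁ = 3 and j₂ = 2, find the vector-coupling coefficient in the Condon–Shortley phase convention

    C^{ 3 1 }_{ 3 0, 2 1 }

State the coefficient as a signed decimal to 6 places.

triangle: 2!*4!*2!/9! = 96/362880
(j±m)!: 3!*3!*3!*1!*4!*2! = 10368
prefactor² = (2J+1)*Δ*N² = 96/5
  k=1: −1/(1!*1!*2!*2!*2!*0!) = -1/8
  k=2: +1/(2!*0!*1!*1!*3!*1!) = 1/12
Σ = -1/24  ⇒  CG² = 96/5*(-1/24)² = 1/30
CG = −√(1/30) = -0.182574

-0.182574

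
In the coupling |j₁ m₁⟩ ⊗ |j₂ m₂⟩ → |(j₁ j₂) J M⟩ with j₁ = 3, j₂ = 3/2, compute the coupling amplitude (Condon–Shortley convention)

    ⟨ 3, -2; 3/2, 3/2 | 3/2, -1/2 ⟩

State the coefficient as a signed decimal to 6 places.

−√(2/7) ≈ -0.534522

√[4·3!3!0!/7! · 1!5!3!0!1!2!] = √(288/7)
  +(−1)^3/∏(3,0,2,0,1,0)! = -1/12  (running -1/12)
⟨..|..⟩ = √(288/7)·(-1/12) = -0.534522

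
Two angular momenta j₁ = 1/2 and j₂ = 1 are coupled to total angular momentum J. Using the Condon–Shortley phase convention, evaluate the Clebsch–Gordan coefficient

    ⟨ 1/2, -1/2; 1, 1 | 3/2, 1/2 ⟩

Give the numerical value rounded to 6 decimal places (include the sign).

j₁+j₂−J=0  J+j₁−j₂=1  J−j₁+j₂=2  j₁+j₂+J+1=4
(j₁±m₁, j₂±m₂, J±M) = (0,1,2,0,2,1)
P² = 4/3
sum k=0..0:
  [0] +1/2 = 1/2
S = 1/2
C² = P²·S² = 1/3 ; C = +0.577350

+0.577350  (= +√(1/3))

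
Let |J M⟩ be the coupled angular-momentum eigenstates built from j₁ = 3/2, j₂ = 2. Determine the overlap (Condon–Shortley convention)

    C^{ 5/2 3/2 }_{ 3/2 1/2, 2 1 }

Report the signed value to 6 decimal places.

−√(1/35) = -0.169031

j₁+j₂−J=1  J+j₁−j₂=2  J−j₁+j₂=3  j₁+j₂+J+1=7
(j₁±m₁, j₂±m₂, J±M) = (2,1,3,1,4,1)
P² = 144/35
sum k=0..1:
  [0] +1/6 = 1/6
  [1] −1/4 = -1/4
S = -1/12
C² = P²·S² = 1/35 ; C = -0.169031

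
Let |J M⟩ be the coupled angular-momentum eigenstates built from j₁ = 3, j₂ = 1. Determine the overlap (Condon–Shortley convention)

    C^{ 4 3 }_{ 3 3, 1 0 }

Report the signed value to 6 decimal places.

triangle: 0!×6!×2!/9! = 1440/362880
(j±m)!: 6!×0!×1!×1!×7!×1! = 3628800
prefactor² = (2J+1)×Δ×N² = 129600
  k=0: +1/(0!×0!×0!×1!×6!×1!) = 1/720
Σ = 1/720  ⇒  CG² = 129600×1/720² = 1/4
CG = +√(1/4) = +0.500000

+√(1/4) ≈ +0.500000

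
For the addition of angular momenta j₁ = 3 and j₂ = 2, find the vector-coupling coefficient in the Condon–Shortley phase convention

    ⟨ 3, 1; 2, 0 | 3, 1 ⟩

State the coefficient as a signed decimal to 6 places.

-0.387298  (= −√(3/20))

triangle: 2!*4!*2!/9! = 96/362880
(j±m)!: 4!*2!*2!*2!*4!*2! = 9216
prefactor² = (2J+1)*Δ*N² = 256/15
  k=0: +1/(0!*2!*2!*2!*2!*0!) = 1/16
  k=1: −1/(1!*1!*1!*1!*3!*1!) = -1/6
  k=2: +1/(2!*0!*0!*0!*4!*2!) = 1/96
Σ = -3/32  ⇒  CG² = 256/15*(-3/32)² = 3/20
CG = −√(3/20) = -0.387298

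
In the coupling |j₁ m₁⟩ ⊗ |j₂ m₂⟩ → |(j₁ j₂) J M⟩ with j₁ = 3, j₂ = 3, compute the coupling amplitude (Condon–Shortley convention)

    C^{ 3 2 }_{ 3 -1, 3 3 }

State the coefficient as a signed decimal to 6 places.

-0.577350

triangle: 3!×3!×3!/10! = 216/3628800
(j±m)!: 2!×4!×6!×0!×5!×1! = 4147200
prefactor² = (2J+1)×Δ×N² = 1728
  k=3: −1/(3!×0!×1!×3!×2!×0!) = -1/72
Σ = -1/72  ⇒  CG² = 1728×(-1/72)² = 1/3
CG = −√(1/3) = -0.577350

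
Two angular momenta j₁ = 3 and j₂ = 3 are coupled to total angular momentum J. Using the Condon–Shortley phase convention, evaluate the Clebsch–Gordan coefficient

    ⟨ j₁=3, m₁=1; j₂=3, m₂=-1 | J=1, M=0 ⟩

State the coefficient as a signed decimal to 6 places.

j₁+j₂−J=5  J+j₁−j₂=1  J−j₁+j₂=1  j₁+j₂+J+1=8
(j₁±m₁, j₂±m₂, J±M) = (4,2,2,4,1,1)
P² = 144/7
sum k=1..2:
  [1] −1/24 = -1/24
  [2] +1/12 = 1/12
S = 1/24
C² = P²·S² = 1/28 ; C = +0.188982

+√(1/28) ≈ +0.188982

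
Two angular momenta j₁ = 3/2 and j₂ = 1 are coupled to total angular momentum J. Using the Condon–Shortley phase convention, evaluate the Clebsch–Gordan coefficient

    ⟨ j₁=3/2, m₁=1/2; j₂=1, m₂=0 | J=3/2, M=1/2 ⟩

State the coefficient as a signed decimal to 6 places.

√[4·1!2!1!/5! · 2!1!1!1!2!1!] = √(4/15)
  +(−1)^0/∏(0,1,1,1,1,0)! = 1  (running 1)
  +(−1)^1/∏(1,0,0,0,2,1)! = -1/2  (running 1/2)
⟨..|..⟩ = √(4/15)·(1/2) = +0.258199

+√(1/15) ≈ +0.258199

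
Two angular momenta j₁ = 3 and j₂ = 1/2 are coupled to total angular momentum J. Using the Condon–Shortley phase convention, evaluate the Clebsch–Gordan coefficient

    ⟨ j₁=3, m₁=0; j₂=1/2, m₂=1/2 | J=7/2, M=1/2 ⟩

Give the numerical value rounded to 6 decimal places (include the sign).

+0.755929  (= +√(4/7))

triangle: 0!*6!*1!/8! = 720/40320
(j±m)!: 3!*3!*1!*0!*4!*3! = 5184
prefactor² = (2J+1)*Δ*N² = 5184/7
  k=0: +1/(0!*0!*3!*1!*3!*0!) = 1/36
Σ = 1/36  ⇒  CG² = 5184/7*1/36² = 4/7
CG = +√(4/7) = +0.755929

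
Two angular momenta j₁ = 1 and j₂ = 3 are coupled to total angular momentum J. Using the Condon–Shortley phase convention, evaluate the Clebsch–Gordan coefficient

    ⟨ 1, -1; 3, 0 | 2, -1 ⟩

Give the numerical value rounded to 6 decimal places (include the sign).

+0.377964

triangle: 2!×0!×4!/7! = 48/5040
(j±m)!: 0!×2!×3!×3!×1!×3! = 432
prefactor² = (2J+1)×Δ×N² = 144/7
  k=2: +1/(2!×0!×0!×1!×0!×3!) = 1/12
Σ = 1/12  ⇒  CG² = 144/7×1/12² = 1/7
CG = +√(1/7) = +0.377964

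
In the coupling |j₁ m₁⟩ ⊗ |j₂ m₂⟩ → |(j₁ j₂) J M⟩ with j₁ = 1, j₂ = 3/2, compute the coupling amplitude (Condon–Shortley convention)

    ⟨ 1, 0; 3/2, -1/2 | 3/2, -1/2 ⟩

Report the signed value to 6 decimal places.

√[4·1!1!2!/5! · 1!1!1!2!1!2!] = √(4/15)
  +(−1)^0/∏(0,1,1,1,0,1)! = 1  (running 1)
  +(−1)^1/∏(1,0,0,0,1,2)! = -1/2  (running 1/2)
⟨..|..⟩ = √(4/15)·(1/2) = +0.258199

+0.258199  (= +√(1/15))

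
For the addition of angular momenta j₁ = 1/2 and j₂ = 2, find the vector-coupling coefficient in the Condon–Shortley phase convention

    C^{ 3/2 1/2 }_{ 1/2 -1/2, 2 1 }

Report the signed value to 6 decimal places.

√[4·1!0!3!/5! · 0!1!3!1!2!1!] = √(12/5)
  +(−1)^1/∏(1,0,0,2,0,1)! = -1/2  (running -1/2)
⟨..|..⟩ = √(12/5)·(-1/2) = -0.774597

-0.774597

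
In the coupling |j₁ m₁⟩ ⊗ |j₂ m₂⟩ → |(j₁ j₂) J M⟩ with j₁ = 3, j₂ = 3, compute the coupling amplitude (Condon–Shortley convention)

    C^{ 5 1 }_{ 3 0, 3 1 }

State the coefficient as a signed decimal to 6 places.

-0.345033  (= −√(5/42))

√[11·1!5!5!/12! · 3!3!4!2!6!4!] = √(69120/7)
  +(−1)^0/∏(0,1,3,4,2,1)! = 1/288  (running 1/288)
  +(−1)^1/∏(1,0,2,3,3,2)! = -1/144  (running -1/288)
⟨..|..⟩ = √(69120/7)·(-1/288) = -0.345033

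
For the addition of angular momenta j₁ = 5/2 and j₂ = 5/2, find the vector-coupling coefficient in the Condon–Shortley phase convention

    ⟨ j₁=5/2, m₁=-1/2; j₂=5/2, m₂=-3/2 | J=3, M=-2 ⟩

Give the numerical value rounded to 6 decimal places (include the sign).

j₁+j₂−J=2  J+j₁−j₂=3  J−j₁+j₂=3  j₁+j₂+J+1=9
(j₁±m₁, j₂±m₂, J±M) = (2,3,1,4,1,5)
P² = 48
sum k=0..1:
  [0] +1/24 = 1/24
  [1] −1/12 = -1/12
S = -1/24
C² = P²·S² = 1/12 ; C = -0.288675

-0.288675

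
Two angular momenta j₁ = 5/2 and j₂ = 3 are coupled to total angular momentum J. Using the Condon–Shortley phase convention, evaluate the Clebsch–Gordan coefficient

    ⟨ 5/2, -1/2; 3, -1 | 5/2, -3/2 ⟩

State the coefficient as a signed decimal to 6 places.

−√(1/35) ≈ -0.169031

triangle: 3!×2!×3!/9! = 72/362880
(j±m)!: 2!×3!×2!×4!×1!×4! = 13824
prefactor² = (2J+1)×Δ×N² = 576/35
  k=1: −1/(1!×2!×2!×1!×0!×2!) = -1/8
  k=2: +1/(2!×1!×1!×0!×1!×3!) = 1/12
Σ = -1/24  ⇒  CG² = 576/35×(-1/24)² = 1/35
CG = −√(1/35) = -0.169031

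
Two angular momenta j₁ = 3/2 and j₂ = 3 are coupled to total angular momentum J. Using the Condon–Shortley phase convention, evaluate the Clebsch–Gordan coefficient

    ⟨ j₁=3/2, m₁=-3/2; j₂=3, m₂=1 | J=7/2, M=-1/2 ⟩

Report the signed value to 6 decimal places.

√[8·1!2!5!/9! · 0!3!4!2!3!4!] = √(1536/7)
  +(−1)^1/∏(1,0,2,3,0,2)! = -1/24  (running -1/24)
⟨..|..⟩ = √(1536/7)·(-1/24) = -0.617213

-0.617213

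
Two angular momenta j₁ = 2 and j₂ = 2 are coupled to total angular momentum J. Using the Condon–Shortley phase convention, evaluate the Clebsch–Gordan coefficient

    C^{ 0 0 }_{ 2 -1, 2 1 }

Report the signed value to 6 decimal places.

√[1·4!0!0!/5! · 1!3!3!1!0!0!] = √(36/5)
  +(−1)^3/∏(3,1,0,0,0,0)! = -1/6  (running -1/6)
⟨..|..⟩ = √(36/5)·(-1/6) = -0.447214

−√(1/5) = -0.447214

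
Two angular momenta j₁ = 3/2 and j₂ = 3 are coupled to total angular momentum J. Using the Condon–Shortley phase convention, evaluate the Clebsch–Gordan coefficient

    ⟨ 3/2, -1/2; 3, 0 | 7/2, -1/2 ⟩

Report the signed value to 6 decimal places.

−√(2/21) ≈ -0.308607

√[8·1!2!5!/9! · 1!2!3!3!3!4!] = √(384/7)
  +(−1)^0/∏(0,1,2,3,0,2)! = 1/24  (running 1/24)
  +(−1)^1/∏(1,0,1,2,1,3)! = -1/12  (running -1/24)
⟨..|..⟩ = √(384/7)·(-1/24) = -0.308607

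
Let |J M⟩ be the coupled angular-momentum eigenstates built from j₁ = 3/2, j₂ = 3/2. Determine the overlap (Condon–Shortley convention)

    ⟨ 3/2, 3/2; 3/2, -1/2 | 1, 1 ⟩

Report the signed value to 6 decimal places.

+0.547723  (= +√(3/10))

j₁+j₂−J=2  J+j₁−j₂=1  J−j₁+j₂=1  j₁+j₂+J+1=5
(j₁±m₁, j₂±m₂, J±M) = (3,0,1,2,2,0)
P² = 6/5
sum k=0..0:
  [0] +1/2 = 1/2
S = 1/2
C² = P²·S² = 3/10 ; C = +0.547723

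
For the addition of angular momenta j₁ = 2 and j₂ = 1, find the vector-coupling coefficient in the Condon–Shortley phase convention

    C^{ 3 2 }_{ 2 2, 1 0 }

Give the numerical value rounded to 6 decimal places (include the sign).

triangle: 0!·4!·2!/7! = 48/5040
(j±m)!: 4!·0!·1!·1!·5!·1! = 2880
prefactor² = (2J+1)·Δ·N² = 192
  k=0: +1/(0!·0!·0!·1!·4!·1!) = 1/24
Σ = 1/24  ⇒  CG² = 192·1/24² = 1/3
CG = +√(1/3) = +0.577350

+√(1/3) ≈ +0.577350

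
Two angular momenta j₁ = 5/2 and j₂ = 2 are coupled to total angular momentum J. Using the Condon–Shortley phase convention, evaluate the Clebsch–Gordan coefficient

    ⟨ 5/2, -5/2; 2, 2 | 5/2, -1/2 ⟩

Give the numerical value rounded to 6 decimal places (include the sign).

triangle: 2!*3!*2!/8! = 24/40320
(j±m)!: 0!*5!*4!*0!*2!*3! = 34560
prefactor² = (2J+1)*Δ*N² = 864/7
  k=2: +1/(2!*0!*3!*2!*0!*0!) = 1/24
Σ = 1/24  ⇒  CG² = 864/7*1/24² = 3/14
CG = +√(3/14) = +0.462910

+0.462910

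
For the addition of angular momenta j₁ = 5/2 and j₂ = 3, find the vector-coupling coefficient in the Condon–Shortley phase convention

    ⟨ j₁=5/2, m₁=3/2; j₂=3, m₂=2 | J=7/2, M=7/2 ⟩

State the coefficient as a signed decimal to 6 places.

−√(4/9) ≈ -0.666667

j₁+j₂−J=2  J+j₁−j₂=3  J−j₁+j₂=4  j₁+j₂+J+1=10
(j₁±m₁, j₂±m₂, J±M) = (4,1,5,1,7,0)
P² = 9216
sum k=1..1:
  [1] −1/144 = -1/144
S = -1/144
C² = P²·S² = 4/9 ; C = -0.666667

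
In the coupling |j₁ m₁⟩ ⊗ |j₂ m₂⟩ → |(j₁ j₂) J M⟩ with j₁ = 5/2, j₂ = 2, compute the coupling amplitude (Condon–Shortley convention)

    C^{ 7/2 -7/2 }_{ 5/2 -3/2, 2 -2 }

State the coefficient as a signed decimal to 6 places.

+0.666667  (= +√(4/9))

triangle: 1!*4!*3!/9! = 144/362880
(j±m)!: 1!*4!*0!*4!*0!*7! = 2903040
prefactor² = (2J+1)*Δ*N² = 9216
  k=0: +1/(0!*1!*4!*0!*0!*3!) = 1/144
Σ = 1/144  ⇒  CG² = 9216*1/144² = 4/9
CG = +√(4/9) = +0.666667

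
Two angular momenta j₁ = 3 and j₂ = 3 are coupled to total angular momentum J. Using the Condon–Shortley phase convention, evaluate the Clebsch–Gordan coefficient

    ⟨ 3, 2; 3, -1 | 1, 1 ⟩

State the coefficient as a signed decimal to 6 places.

√[3·5!1!1!/8! · 5!1!2!4!2!0!] = √(720/7)
  +(−1)^1/∏(1,4,0,1,1,0)! = -1/24  (running -1/24)
⟨..|..⟩ = √(720/7)·(-1/24) = -0.422577

−√(5/28) = -0.422577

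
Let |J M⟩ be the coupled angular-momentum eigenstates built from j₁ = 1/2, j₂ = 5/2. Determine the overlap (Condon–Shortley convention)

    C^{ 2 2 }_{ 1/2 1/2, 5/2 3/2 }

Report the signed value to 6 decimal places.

√[5·1!0!4!/6! · 1!0!4!1!4!0!] = √(96)
  +(−1)^0/∏(0,1,0,4,0,0)! = 1/24  (running 1/24)
⟨..|..⟩ = √(96)·(1/24) = +0.408248

+√(1/6) = +0.408248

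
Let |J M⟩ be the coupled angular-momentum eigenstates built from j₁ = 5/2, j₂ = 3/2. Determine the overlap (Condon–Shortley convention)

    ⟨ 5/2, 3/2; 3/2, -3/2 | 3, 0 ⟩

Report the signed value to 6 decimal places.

+√(3/10) ≈ +0.547723

j₁+j₂−J=1  J+j₁−j₂=4  J−j₁+j₂=2  j₁+j₂+J+1=8
(j₁±m₁, j₂±m₂, J±M) = (4,1,0,3,3,3)
P² = 216/5
sum k=0..0:
  [0] +1/12 = 1/12
S = 1/12
C² = P²·S² = 3/10 ; C = +0.547723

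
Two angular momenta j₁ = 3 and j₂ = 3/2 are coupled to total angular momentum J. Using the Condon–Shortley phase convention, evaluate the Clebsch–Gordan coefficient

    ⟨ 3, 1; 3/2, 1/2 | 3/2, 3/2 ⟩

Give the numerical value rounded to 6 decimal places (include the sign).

j₁+j₂−J=3  J+j₁−j₂=3  J−j₁+j₂=0  j₁+j₂+J+1=7
(j₁±m₁, j₂±m₂, J±M) = (4,2,2,1,3,0)
P² = 576/35
sum k=2..2:
  [2] +1/12 = 1/12
S = 1/12
C² = P²·S² = 4/35 ; C = +0.338062

+0.338062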